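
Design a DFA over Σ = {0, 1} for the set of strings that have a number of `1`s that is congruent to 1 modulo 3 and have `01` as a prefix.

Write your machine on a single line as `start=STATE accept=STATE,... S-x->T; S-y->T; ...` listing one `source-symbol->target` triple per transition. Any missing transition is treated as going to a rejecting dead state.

Build one automaton per condition and run them in lockstep. The first has 3 states tracking the count of `1`s modulo 3; the second has 4 states tracking whether the input so far still matches the prefix `01`. A product state is a pair (one from each), accepting exactly when both do. After merging equivalent states the machine shrinks.
6 states suffice.
        0   1  
>  S0   S1  S2 
   S1   S2  S3 
   S2   S2  S2 
 * S3   S3  S4 
   S4   S4  S5 
   S5   S5  S3 
(> = start, * = accepting)

start=S0; accept=S3; S0-0->S1; S0-1->S2; S1-0->S2; S1-1->S3; S2-0->S2; S2-1->S2; S3-0->S3; S3-1->S4; S4-0->S4; S4-1->S5; S5-0->S5; S5-1->S3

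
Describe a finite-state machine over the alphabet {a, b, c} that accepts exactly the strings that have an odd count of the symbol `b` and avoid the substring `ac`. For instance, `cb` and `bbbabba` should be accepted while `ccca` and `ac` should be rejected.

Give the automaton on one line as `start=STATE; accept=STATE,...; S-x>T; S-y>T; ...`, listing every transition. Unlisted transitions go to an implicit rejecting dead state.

Run two small machines in parallel and take their product. One (2 states) tracks the count of `b`s modulo 2; the other (3 states) tracks partial matches of the forbidden pattern `ac`. Each combined state is a pair, one component from each; accept when both components accept. Minimizing collapses redundant product states.
5 states suffice.
        a   b   c  
>  q0   q1  q2  q0 
   q1   q1  q2  q3 
 * q2   q4  q0  q2 
   q3   q3  q3  q3 
 * q4   q4  q0  q3 
(> = start, * = accepting)

start=q0; accept=q2,q4; q0-a>q1; q0-b>q2; q0-c>q0; q1-a>q1; q1-b>q2; q1-c>q3; q2-a>q4; q2-b>q0; q2-c>q2; q3-a>q3; q3-b>q3; q3-c>q3; q4-a>q4; q4-b>q0; q4-c>q3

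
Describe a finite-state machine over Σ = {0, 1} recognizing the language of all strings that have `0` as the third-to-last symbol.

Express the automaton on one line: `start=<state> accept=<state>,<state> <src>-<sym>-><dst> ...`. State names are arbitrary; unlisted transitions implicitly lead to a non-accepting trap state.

Because acceptance depends on a position counted from the end, the machine has to buffer the most recent 3 symbols. Make each state the string of the last up-to-3 symbols read; on input `x` shift the window left and append `x`. Accept when the buffered window has length 3 and begins with `0`.
          0    1  
>  S0     S1   S2 
   S1     S3   S4 
   S2     S5   S6 
   S3     S7   S8 
   S4     S9  S10 
   S5    S11  S12 
   S6    S13  S14 
 * S7     S7   S8 
 * S8     S9  S10 
 * S9    S11  S12 
 * S10   S13  S14 
   S11    S7   S8 
   S12    S9  S10 
   S13   S11  S12 
   S14   S13  S14 
(> = start, * = accepting)

start=S0 accept=S7,S8,S9,S10 S0-0->S1 S0-1->S2 S1-0->S3 S1-1->S4 S2-0->S5 S2-1->S6 S3-0->S7 S3-1->S8 S4-0->S9 S4-1->S10 S5-0->S11 S5-1->S12 S6-0->S13 S6-1->S14 S7-0->S7 S7-1->S8 S8-0->S9 S8-1->S10 S9-0->S11 S9-1->S12 S10-0->S13 S10-1->S14 S11-0->S7 S11-1->S8 S12-0->S9 S12-1->S10 S13-0->S11 S13-1->S12 S14-0->S13 S14-1->S14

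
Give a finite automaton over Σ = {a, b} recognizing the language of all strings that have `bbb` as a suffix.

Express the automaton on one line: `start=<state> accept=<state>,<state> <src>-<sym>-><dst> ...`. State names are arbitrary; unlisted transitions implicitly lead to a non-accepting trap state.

Remember how much of `bbb` the current input suffix matches. State q0 means no match yet; q1 means the last symbol is `b`; q2 means the last 2 symbols are `bb`; q3 means the last 3 symbols are `bbb`. Only q3 accepts. On a mismatch, fall back to the longest proper suffix that is still a prefix of `bbb`.
A 4-state machine:
        a   b  
>  q0   q0  q1 
   q1   q0  q2 
   q2   q0  q3 
 * q3   q0  q3 
(> = start, * = accepting)

start=q0 accept=q3 q0-a->q0 q0-b->q1 q1-a->q0 q1-b->q2 q2-a->q0 q2-b->q3 q3-a->q0 q3-b->q3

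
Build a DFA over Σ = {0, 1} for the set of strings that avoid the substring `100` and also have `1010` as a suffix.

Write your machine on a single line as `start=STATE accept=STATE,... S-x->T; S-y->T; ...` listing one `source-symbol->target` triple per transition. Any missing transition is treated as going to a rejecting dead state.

Build one automaton per condition and run them in lockstep. The first has 4 states tracking partial matches of the forbidden pattern `100`; the second has 5 states tracking how much of the suffix `1010` has currently been matched. A product state is a pair (one from each), accepting exactly when both do.
        0   1  
>  q0   q0  q1 
   q1   q2  q1 
   q2   q3  q4 
   q3   q3  q5 
   q4   q6  q1 
   q5   q7  q5 
 * q6   q3  q4 
   q7   q3  q8 
   q8   q9  q5 
   q9   q3  q8 
(> = start, * = accepting)

start=q0; accept=q6; q0-0->q0; q0-1->q1; q1-0->q2; q1-1->q1; q2-0->q3; q2-1->q4; q3-0->q3; q3-1->q5; q4-0->q6; q4-1->q1; q5-0->q7; q5-1->q5; q6-0->q3; q6-1->q4; q7-0->q3; q7-1->q8; q8-0->q9; q8-1->q5; q9-0->q3; q9-1->q8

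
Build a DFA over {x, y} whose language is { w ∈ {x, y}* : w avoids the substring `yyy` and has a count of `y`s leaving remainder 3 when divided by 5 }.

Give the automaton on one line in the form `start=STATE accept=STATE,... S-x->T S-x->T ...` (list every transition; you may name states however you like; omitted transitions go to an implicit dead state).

Run two small machines in parallel and take their product. One (4 states) tracks partial matches of the forbidden pattern `yyy`; the other (5 states) tracks the count of `y`s modulo 5. Each combined state is a pair, one component from each; accept when both components accept.
          x    y  
>  q0     q0   q1 
   q1     q2   q3 
   q2     q2   q4 
   q3     q5   q6 
   q4     q5   q7 
   q5     q5   q8 
   q6     q6   q9 
 * q7    q10   q9 
 * q8    q10  q11 
   q9     q9  q12 
 * q10   q10  q13 
   q11   q14  q12 
   q12   q12  q15 
   q13   q14  q16 
   q14   q14  q17 
   q15   q15  q18 
   q16    q0  q15 
   q17    q0  q19 
   q18   q18   q6 
   q19    q2  q18 
(> = start, * = accepting)

start=q0 accept=q7,q8,q10 q0-x->q0 q0-y->q1 q1-x->q2 q1-y->q3 q2-x->q2 q2-y->q4 q3-x->q5 q3-y->q6 q4-x->q5 q4-y->q7 q5-x->q5 q5-y->q8 q6-x->q6 q6-y->q9 q7-x->q10 q7-y->q9 q8-x->q10 q8-y->q11 q9-x->q9 q9-y->q12 q10-x->q10 q10-y->q13 q11-x->q14 q11-y->q12 q12-x->q12 q12-y->q15 q13-x->q14 q13-y->q16 q14-x->q14 q14-y->q17 q15-x->q15 q15-y->q18 q16-x->q0 q16-y->q15 q17-x->q0 q17-y->q19 q18-x->q18 q18-y->q6 q19-x->q2 q19-y->q18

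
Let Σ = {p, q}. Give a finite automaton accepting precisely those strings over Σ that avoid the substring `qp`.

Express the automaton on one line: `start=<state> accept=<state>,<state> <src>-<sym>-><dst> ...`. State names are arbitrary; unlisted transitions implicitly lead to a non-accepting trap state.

This is the complement of 'contains `qp`'. Use the same substring-matching states — A through C holding how much of `qp` has just been matched — but flip the accepting set: everything except the trap C accepts.
3 states suffice.
       p  q 
>* A   A  B 
 * B   C  B 
   C   C  C 
(> = start, * = accepting)

start=A accept=A,B A-p->A A-q->B B-p->C B-q->B C-p->C C-q->C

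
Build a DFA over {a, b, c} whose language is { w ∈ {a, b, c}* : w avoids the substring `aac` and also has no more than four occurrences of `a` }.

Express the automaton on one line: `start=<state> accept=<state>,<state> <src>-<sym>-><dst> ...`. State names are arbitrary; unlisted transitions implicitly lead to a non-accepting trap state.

start=s0 accept=s0,s1,s2,s3,s4,s5,s7,s8,s9,s10,s11 s0-a->s1 s0-b->s0 s0-c->s0 s1-a->s2 s1-b->s3 s1-c->s3 s2-a->s4 s2-b->s5 s2-c->s6 s3-a->s7 s3-b->s3 s3-c->s3 s4-a->s8 s4-b->s9 s4-c->s6 s5-a->s10 s5-b->s5 s5-c->s5 s6-a->s6 s6-b->s6 s6-c->s6 s7-a->s4 s7-b->s5 s7-c->s5 s8-a->s6 s8-b->s11 s8-c->s6 s9-a->s11 s9-b->s9 s9-c->s9 s10-a->s8 s10-b->s9 s10-c->s9 s11-a->s6 s11-b->s11 s11-c->s11

Run two small machines in parallel and take their product. One (4 states) tracks partial matches of the forbidden pattern `aac`; the other (6 states) tracks the count of `a`s, saturating at 5. Each combined state is a pair, one component from each; accept when both components accept. Equivalent product states are then merged.
12 states suffice.
          a    b    c  
>* s0     s1   s0   s0 
 * s1     s2   s3   s3 
 * s2     s4   s5   s6 
 * s3     s7   s3   s3 
 * s4     s8   s9   s6 
 * s5    s10   s5   s5 
   s6     s6   s6   s6 
 * s7     s4   s5   s5 
 * s8     s6  s11   s6 
 * s9    s11   s9   s9 
 * s10    s8   s9   s9 
 * s11    s6  s11  s11 
(> = start, * = accepting)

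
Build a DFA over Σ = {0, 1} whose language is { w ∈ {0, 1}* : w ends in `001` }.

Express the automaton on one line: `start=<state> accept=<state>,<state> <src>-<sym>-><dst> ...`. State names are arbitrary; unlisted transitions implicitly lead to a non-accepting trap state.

start=q0 accept=q3 q0-0->q1 q0-1->q0 q1-0->q2 q1-1->q0 q2-0->q2 q2-1->q3 q3-0->q1 q3-1->q0

Remember how much of `001` the current input suffix matches. State q0 means no match yet; q1 means the last symbol is `0`; q2 means the last 2 symbols are `00`; q3 means the last 3 symbols are `001`. Only q3 accepts. On a mismatch, fall back to the longest proper suffix that is still a prefix of `001`.
        0   1  
>  q0   q1  q0 
   q1   q2  q0 
   q2   q2  q3 
 * q3   q1  q0 
(> = start, * = accepting)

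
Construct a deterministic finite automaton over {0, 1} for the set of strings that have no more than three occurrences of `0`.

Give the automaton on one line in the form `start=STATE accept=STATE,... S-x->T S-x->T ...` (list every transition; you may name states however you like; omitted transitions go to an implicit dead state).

Only the number of `0`s matters, and only up to 4. Make a chain s0 → s1 → s2 → s3 → s4 advanced by each `0` (with s4 absorbing); every other symbol self-loops. The accepting set is {s0, s1, s2, s3}.
A 5-state machine:
        0   1  
>* s0   s1  s0 
 * s1   s2  s1 
 * s2   s3  s2 
 * s3   s4  s3 
   s4   s4  s4 
(> = start, * = accepting)

start=s0 accept=s0,s1,s2,s3 s0-0->s1 s0-1->s0 s1-0->s2 s1-1->s1 s2-0->s3 s2-1->s2 s3-0->s4 s3-1->s3 s4-0->s4 s4-1->s4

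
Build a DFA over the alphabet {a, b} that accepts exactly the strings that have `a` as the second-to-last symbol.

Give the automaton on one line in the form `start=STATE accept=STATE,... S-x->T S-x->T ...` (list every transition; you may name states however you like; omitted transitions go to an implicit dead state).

A DFA must remember the last 2 symbols (since which symbol is second-to-last isn't known until the input ends). Use one state per possible window of the last ≤2 symbols; accept from those whose window starts with `a`.
7 states suffice.
        a   b  
>  q0   q1  q2 
   q1   q3  q4 
   q2   q5  q6 
 * q3   q3  q4 
 * q4   q5  q6 
   q5   q3  q4 
   q6   q5  q6 
(> = start, * = accepting)

start=q0 accept=q3,q4 q0-a->q1 q0-b->q2 q1-a->q3 q1-b->q4 q2-a->q5 q2-b->q6 q3-a->q3 q3-b->q4 q4-a->q5 q4-b->q6 q5-a->q3 q5-b->q4 q6-a->q5 q6-b->q6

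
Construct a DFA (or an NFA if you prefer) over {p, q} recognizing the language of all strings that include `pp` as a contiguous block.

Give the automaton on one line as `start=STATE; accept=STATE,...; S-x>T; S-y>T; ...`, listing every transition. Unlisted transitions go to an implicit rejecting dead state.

States s0..s1 record the length of the longest prefix of `pp` that matches the current input suffix. Reaching s2 means `pp` has been seen, and we stay there forever. Accept from s2.
A 3-state machine:
        p   q  
>  s0   s1  s0 
   s1   s2  s0 
 * s2   s2  s2 
(> = start, * = accepting)

start=s0; accept=s2; s0-p>s1; s0-q>s0; s1-p>s2; s1-q>s0; s2-p>s2; s2-q>s2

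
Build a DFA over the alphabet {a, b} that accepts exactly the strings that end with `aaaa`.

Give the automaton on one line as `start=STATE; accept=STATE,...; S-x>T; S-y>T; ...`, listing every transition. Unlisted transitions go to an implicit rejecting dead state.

Let each state record the length of the longest suffix of the input read so far that is also a prefix of `aaaa`. q1 means the last symbol is `a`; q2 means the last 2 symbols are `aa`; q3 means the last 3 symbols are `aaa`; q4 means the last 4 symbols are `aaaa`. Accept only at q4, where the string currently ends in `aaaa`.
5 states suffice.
        a   b  
>  q0   q1  q0 
   q1   q2  q0 
   q2   q3  q0 
   q3   q4  q0 
 * q4   q4  q0 
(> = start, * = accepting)

start=q0; accept=q4; q0-a>q1; q0-b>q0; q1-a>q2; q1-b>q0; q2-a>q3; q2-b>q0; q3-a>q4; q3-b>q0; q4-a>q4; q4-b>q0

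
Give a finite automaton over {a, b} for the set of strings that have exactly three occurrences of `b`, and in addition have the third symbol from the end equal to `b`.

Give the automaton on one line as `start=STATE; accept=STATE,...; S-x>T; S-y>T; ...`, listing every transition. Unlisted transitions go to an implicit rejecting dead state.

Handle the two conditions separately and then intersect. The first has 5 states tracking the count of `b`s, saturating at 4; the second has 15 states tracking the last 3 symbols read. A product state is a pair (one from each), accepting exactly when both do. After merging equivalent states the machine shrinks.
A 15-state machine:
          a    b  
>  S0     S0   S1 
   S1     S2   S3 
   S2     S2   S4 
   S3     S5   S6 
   S4     S5   S7 
   S5     S8   S9 
 * S6    S10  S11 
   S7    S10  S11 
   S8     S8  S12 
 * S9    S13  S11 
 * S10   S14  S11 
   S11   S11  S11 
   S12   S13  S11 
   S13   S14  S11 
 * S14   S11  S11 
(> = start, * = accepting)

start=S0; accept=S6,S9,S10,S14; S0-a>S0; S0-b>S1; S1-a>S2; S1-b>S3; S2-a>S2; S2-b>S4; S3-a>S5; S3-b>S6; S4-a>S5; S4-b>S7; S5-a>S8; S5-b>S9; S6-a>S10; S6-b>S11; S7-a>S10; S7-b>S11; S8-a>S8; S8-b>S12; S9-a>S13; S9-b>S11; S10-a>S14; S10-b>S11; S11-a>S11; S11-b>S11; S12-a>S13; S12-b>S11; S13-a>S14; S13-b>S11; S14-a>S11; S14-b>S11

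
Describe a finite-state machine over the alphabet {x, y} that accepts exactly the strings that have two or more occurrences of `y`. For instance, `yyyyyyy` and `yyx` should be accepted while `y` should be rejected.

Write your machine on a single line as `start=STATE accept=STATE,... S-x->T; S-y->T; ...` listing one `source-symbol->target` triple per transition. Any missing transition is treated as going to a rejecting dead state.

Only the number of `y`s matters, and only up to 3. Make a chain q0 → q1 → q2 → q3 advanced by each `y` (with q3 absorbing); every other symbol self-loops. The accepting set is {q2, q3}.
With 4 states:
        x   y  
>  q0   q0  q1 
   q1   q1  q2 
 * q2   q2  q3 
 * q3   q3  q3 
(> = start, * = accepting)

start=q0; accept=q2,q3; q0-x->q0; q0-y->q1; q1-x->q1; q1-y->q2; q2-x->q2; q2-y->q3; q3-x->q3; q3-y->q3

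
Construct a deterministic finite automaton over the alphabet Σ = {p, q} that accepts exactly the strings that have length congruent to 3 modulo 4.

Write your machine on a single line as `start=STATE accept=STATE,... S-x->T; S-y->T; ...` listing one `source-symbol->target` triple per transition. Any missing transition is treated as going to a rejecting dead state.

start=A; accept=D; A-p->B; A-q->B; B-p->C; B-q->C; C-p->D; C-q->D; D-p->A; D-q->A

Only the length mod 4 matters, so use a 4-cycle: from any state, every input symbol moves to the next state, wrapping D back to A. Mark D accepting.
A 4-state machine:
       p  q 
>  A   B  B 
   B   C  C 
   C   D  D 
 * D   A  A 
(> = start, * = accepting)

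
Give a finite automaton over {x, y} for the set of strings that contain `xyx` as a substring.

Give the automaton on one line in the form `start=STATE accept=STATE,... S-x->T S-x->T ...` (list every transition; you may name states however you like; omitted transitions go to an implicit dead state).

States q0..q2 record the length of the longest prefix of `xyx` that matches the current input suffix. Reaching q3 means `xyx` has been seen, and we stay there forever. Accept from q3.
4 states suffice.
        x   y  
>  q0   q1  q0 
   q1   q1  q2 
   q2   q3  q0 
 * q3   q3  q3 
(> = start, * = accepting)

start=q0 accept=q3 q0-x->q1 q0-y->q0 q1-x->q1 q1-y->q2 q2-x->q3 q2-y->q0 q3-x->q3 q3-y->q3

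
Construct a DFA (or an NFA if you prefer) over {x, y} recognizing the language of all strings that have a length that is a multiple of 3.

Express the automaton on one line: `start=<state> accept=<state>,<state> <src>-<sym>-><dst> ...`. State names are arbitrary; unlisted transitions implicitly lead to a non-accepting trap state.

Count input length modulo 3: every symbol advances one step around the cycle q0 → q1 → q2 → q0. Accept at q0.
A 3-state machine:
        x   y  
>* q0   q1  q1 
   q1   q2  q2 
   q2   q0  q0 
(> = start, * = accepting)

start=q0 accept=q0 q0-x->q1 q0-y->q1 q1-x->q2 q1-y->q2 q2-x->q0 q2-y->q0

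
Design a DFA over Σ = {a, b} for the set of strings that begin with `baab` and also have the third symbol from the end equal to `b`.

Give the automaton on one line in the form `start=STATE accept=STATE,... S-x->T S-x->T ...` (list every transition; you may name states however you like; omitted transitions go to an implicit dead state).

Build one automaton per condition and run them in lockstep. One (6 states) tracks whether the input so far still matches the prefix `baab`; the other (15 states) tracks the last 3 symbols read. Each combined state is a pair, one component from each; accept when both components accept. Minimizing collapses redundant product states.
          a    b  
>  q0     q1   q2 
   q1     q1   q1 
   q2     q3   q1 
   q3     q4   q1 
   q4     q1   q5 
   q5     q6   q7 
   q6     q8   q9 
   q7    q10  q11 
 * q8    q12   q5 
 * q9     q6   q7 
 * q10    q8   q9 
 * q11   q10  q11 
   q12   q12   q5 
(> = start, * = accepting)

start=q0 accept=q8,q9,q10,q11 q0-a->q1 q0-b->q2 q1-a->q1 q1-b->q1 q2-a->q3 q2-b->q1 q3-a->q4 q3-b->q1 q4-a->q1 q4-b->q5 q5-a->q6 q5-b->q7 q6-a->q8 q6-b->q9 q7-a->q10 q7-b->q11 q8-a->q12 q8-b->q5 q9-a->q6 q9-b->q7 q10-a->q8 q10-b->q9 q11-a->q10 q11-b->q11 q12-a->q12 q12-b->q5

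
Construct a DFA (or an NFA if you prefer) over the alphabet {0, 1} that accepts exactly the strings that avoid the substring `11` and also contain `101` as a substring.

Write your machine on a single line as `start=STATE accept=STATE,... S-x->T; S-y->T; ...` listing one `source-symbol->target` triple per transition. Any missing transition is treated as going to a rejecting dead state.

Handle the two conditions separately and then intersect. The first has 3 states tracking partial matches of the forbidden pattern `11`; the second has 4 states tracking whether and how much of `101` has been seen. A product state is a pair (one from each), accepting exactly when both do. Minimizing collapses redundant product states.
        0   1  
>  S0   S0  S1 
   S1   S2  S3 
   S2   S0  S4 
   S3   S3  S3 
 * S4   S5  S3 
 * S5   S5  S4 
(> = start, * = accepting)

start=S0; accept=S4,S5; S0-0->S0; S0-1->S1; S1-0->S2; S1-1->S3; S2-0->S0; S2-1->S4; S3-0->S3; S3-1->S3; S4-0->S5; S4-1->S3; S5-0->S5; S5-1->S4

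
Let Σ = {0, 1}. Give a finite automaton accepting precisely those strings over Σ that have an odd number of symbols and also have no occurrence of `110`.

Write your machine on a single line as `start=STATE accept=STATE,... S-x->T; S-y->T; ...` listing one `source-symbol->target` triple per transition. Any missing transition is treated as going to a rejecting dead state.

Build one automaton per condition and run them in lockstep. One (2 states) tracks the input length modulo 2; the other (4 states) tracks partial matches of the forbidden pattern `110`. Each combined state is a pair, one component from each; accept when both components accept. Equivalent product states are then merged.
        0   1  
>  q0   q1  q2 
 * q1   q0  q3 
 * q2   q0  q4 
   q3   q1  q5 
   q4   q6  q5 
 * q5   q6  q4 
   q6   q6  q6 
(> = start, * = accepting)

start=q0; accept=q1,q2,q5; q0-0->q1; q0-1->q2; q1-0->q0; q1-1->q3; q2-0->q0; q2-1->q4; q3-0->q1; q3-1->q5; q4-0->q6; q4-1->q5; q5-0->q6; q5-1->q4; q6-0->q6; q6-1->q6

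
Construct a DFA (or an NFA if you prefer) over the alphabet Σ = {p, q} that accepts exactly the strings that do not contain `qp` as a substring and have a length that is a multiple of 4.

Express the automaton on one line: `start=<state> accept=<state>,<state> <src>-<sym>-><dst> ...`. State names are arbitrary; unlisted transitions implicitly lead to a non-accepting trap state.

start=S0 accept=S0,S9 S0-p->S1 S0-q->S2 S1-p->S3 S1-q->S4 S2-p->S5 S2-q->S4 S3-p->S6 S3-q->S7 S4-p->S8 S4-q->S7 S5-p->S8 S5-q->S8 S6-p->S0 S6-q->S9 S7-p->S10 S7-q->S9 S8-p->S10 S8-q->S10 S9-p->S11 S9-q->S2 S10-p->S11 S10-q->S11 S11-p->S5 S11-q->S5

Handle the two conditions separately and then intersect. The first has 3 states tracking partial matches of the forbidden pattern `qp`; the second has 4 states tracking the input length modulo 4. A product state is a pair (one from each), accepting exactly when both do.
12 states suffice.
          p    q  
>* S0     S1   S2 
   S1     S3   S4 
   S2     S5   S4 
   S3     S6   S7 
   S4     S8   S7 
   S5     S8   S8 
   S6     S0   S9 
   S7    S10   S9 
   S8    S10  S10 
 * S9    S11   S2 
   S10   S11  S11 
   S11    S5   S5 
(> = start, * = accepting)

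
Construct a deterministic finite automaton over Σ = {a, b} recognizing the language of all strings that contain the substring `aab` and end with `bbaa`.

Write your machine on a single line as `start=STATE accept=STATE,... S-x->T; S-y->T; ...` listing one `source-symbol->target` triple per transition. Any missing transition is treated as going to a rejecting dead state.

start=q0; accept=q11; q0-a->q1; q0-b->q2; q1-a->q3; q1-b->q2; q2-a->q1; q2-b->q4; q3-a->q3; q3-b->q5; q4-a->q6; q4-b->q4; q5-a->q7; q5-b->q8; q6-a->q9; q6-b->q2; q7-a->q7; q7-b->q5; q8-a->q10; q8-b->q8; q9-a->q3; q9-b->q5; q10-a->q11; q10-b->q5; q11-a->q7; q11-b->q5

Build one automaton per condition and run them in lockstep. One (4 states) tracks whether and how much of `aab` has been seen; the other (5 states) tracks how much of the suffix `bbaa` has currently been matched. Each combined state is a pair, one component from each; accept when both components accept.
With 12 states:
          a    b  
>  q0     q1   q2 
   q1     q3   q2 
   q2     q1   q4 
   q3     q3   q5 
   q4     q6   q4 
   q5     q7   q8 
   q6     q9   q2 
   q7     q7   q5 
   q8    q10   q8 
   q9     q3   q5 
   q10   q11   q5 
 * q11    q7   q5 
(> = start, * = accepting)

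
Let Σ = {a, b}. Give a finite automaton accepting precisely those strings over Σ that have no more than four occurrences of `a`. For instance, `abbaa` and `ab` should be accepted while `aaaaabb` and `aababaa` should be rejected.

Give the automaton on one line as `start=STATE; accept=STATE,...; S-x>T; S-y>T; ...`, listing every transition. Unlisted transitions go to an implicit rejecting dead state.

Count `a`s, saturating at 5: states q0 through q4 mean 0 through 4 `a`s seen; q5 means more than 4. Each `a` increments (capped at q5); other symbols loop. Accept from {q0, q1, q2, q3, q4}.
A 6-state machine:
        a   b  
>* q0   q1  q0 
 * q1   q2  q1 
 * q2   q3  q2 
 * q3   q4  q3 
 * q4   q5  q4 
   q5   q5  q5 
(> = start, * = accepting)

start=q0; accept=q0,q1,q2,q3,q4; q0-a>q1; q0-b>q0; q1-a>q2; q1-b>q1; q2-a>q3; q2-b>q2; q3-a>q4; q3-b>q3; q4-a>q5; q4-b>q4; q5-a>q5; q5-b>q5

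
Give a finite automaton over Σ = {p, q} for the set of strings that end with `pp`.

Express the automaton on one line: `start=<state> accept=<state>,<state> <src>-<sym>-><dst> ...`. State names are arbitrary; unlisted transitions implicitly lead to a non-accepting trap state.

Let each state record the length of the longest suffix of the input read so far that is also a prefix of `pp`. B means the last symbol is `p`; C means the last 2 symbols are `pp`. Accept only at C, where the string currently ends in `pp`.
       p  q 
>  A   B  A 
   B   C  A 
 * C   C  A 
(> = start, * = accepting)

start=A accept=C A-p->B A-q->A B-p->C B-q->A C-p->C C-q->A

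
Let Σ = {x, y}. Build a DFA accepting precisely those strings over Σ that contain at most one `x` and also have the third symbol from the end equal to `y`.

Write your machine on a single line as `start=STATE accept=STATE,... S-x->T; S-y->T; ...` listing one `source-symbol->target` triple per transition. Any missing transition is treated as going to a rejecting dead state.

Run two small machines in parallel and take their product. The first has 3 states tracking the count of `x`s, saturating at 2; the second has 15 states tracking the last 3 symbols read. A product state is a pair (one from each), accepting exactly when both do. Equivalent product states are then merged.
A 12-state machine:
          x    y  
>  s0     s1   s2 
   s1     s3   s4 
   s2     s5   s6 
   s3     s3   s3 
   s4     s3   s7 
   s5     s3   s8 
   s6     s9  s10 
   s7     s3  s11 
 * s8     s3   s7 
 * s9     s3   s8 
 * s10    s9  s10 
 * s11    s3  s11 
(> = start, * = accepting)

start=s0; accept=s8,s9,s10,s11; s0-x->s1; s0-y->s2; s1-x->s3; s1-y->s4; s2-x->s5; s2-y->s6; s3-x->s3; s3-y->s3; s4-x->s3; s4-y->s7; s5-x->s3; s5-y->s8; s6-x->s9; s6-y->s10; s7-x->s3; s7-y->s11; s8-x->s3; s8-y->s7; s9-x->s3; s9-y->s8; s10-x->s9; s10-y->s10; s11-x->s3; s11-y->s11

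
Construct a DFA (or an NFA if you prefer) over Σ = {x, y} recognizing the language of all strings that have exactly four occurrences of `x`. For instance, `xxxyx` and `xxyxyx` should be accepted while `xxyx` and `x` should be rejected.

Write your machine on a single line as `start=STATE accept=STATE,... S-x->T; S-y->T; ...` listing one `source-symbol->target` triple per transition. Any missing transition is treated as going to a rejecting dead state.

start=S0; accept=S4; S0-x->S1; S0-y->S0; S1-x->S2; S1-y->S1; S2-x->S3; S2-y->S2; S3-x->S4; S3-y->S3; S4-x->S5; S4-y->S4; S5-x->S5; S5-y->S5

Only the number of `x`s matters, and only up to 5. Make a chain S0 → S1 → S2 → S3 → S4 → S5 advanced by each `x` (with S5 absorbing); every other symbol self-loops. The accepting set is {S4}.
With 6 states:
        x   y  
>  S0   S1  S0 
   S1   S2  S1 
   S2   S3  S2 
   S3   S4  S3 
 * S4   S5  S4 
   S5   S5  S5 
(> = start, * = accepting)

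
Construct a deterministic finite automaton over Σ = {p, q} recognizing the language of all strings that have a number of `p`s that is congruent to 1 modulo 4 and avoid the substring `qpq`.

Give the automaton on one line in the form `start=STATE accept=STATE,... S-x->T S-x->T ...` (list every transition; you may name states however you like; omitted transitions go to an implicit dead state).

Build one automaton per condition and run them in lockstep. One (4 states) tracks the count of `p`s modulo 4; the other (4 states) tracks partial matches of the forbidden pattern `qpq`. Each combined state is a pair, one component from each; accept when both components accept. After merging equivalent states the machine shrinks.
13 states suffice.
       p  q 
>  A   B  C 
 * B   D  E 
   C   F  C 
   D   G  H 
 * E   I  E 
 * F   D  J 
   G   A  K 
   H   L  H 
   I   G  J 
   J   J  J 
   K   M  K 
   L   A  J 
   M   B  J 
(> = start, * = accepting)

start=A accept=B,E,F A-p->B A-q->C B-p->D B-q->E C-p->F C-q->C D-p->G D-q->H E-p->I E-q->E F-p->D F-q->J G-p->A G-q->K H-p->L H-q->H I-p->G I-q->J J-p->J J-q->J K-p->M K-q->K L-p->A L-q->J M-p->B M-q->J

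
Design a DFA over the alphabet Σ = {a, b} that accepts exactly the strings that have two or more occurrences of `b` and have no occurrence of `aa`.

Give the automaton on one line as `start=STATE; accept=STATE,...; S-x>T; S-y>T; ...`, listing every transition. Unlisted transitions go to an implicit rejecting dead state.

Handle the two conditions separately and then intersect. The first has 4 states tracking the count of `b`s, saturating at 3; the second has 3 states tracking partial matches of the forbidden pattern `aa`. A product state is a pair (one from each), accepting exactly when both do. After merging equivalent states the machine shrinks.
With 7 states:
        a   b  
>  q0   q1  q2 
   q1   q3  q2 
   q2   q4  q5 
   q3   q3  q3 
   q4   q3  q5 
 * q5   q6  q5 
 * q6   q3  q5 
(> = start, * = accepting)

start=q0; accept=q5,q6; q0-a>q1; q0-b>q2; q1-a>q3; q1-b>q2; q2-a>q4; q2-b>q5; q3-a>q3; q3-b>q3; q4-a>q3; q4-b>q5; q5-a>q6; q5-b>q5; q6-a>q3; q6-b>q5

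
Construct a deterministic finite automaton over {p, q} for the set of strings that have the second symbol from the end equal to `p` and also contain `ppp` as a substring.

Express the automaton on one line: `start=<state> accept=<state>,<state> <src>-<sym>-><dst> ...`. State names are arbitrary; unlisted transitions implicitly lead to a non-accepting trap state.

start=s0 accept=s3,s4 s0-p->s1 s0-q->s0 s1-p->s2 s1-q->s0 s2-p->s3 s2-q->s0 s3-p->s3 s3-q->s4 s4-p->s5 s4-q->s6 s5-p->s3 s5-q->s4 s6-p->s5 s6-q->s6

Handle the two conditions separately and then intersect. One (7 states) tracks the last 2 symbols read; the other (4 states) tracks whether and how much of `ppp` has been seen. Each combined state is a pair, one component from each; accept when both components accept. Equivalent product states are then merged.
7 states suffice.
        p   q  
>  s0   s1  s0 
   s1   s2  s0 
   s2   s3  s0 
 * s3   s3  s4 
 * s4   s5  s6 
   s5   s3  s4 
   s6   s5  s6 
(> = start, * = accepting)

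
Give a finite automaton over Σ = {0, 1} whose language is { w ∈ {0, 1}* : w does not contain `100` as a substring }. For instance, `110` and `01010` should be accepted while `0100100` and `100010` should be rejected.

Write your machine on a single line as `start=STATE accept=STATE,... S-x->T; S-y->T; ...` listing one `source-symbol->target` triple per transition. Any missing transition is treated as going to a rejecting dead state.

Track partial matches of the forbidden pattern `100`. State S3 is a dead state reached once `100` has occurred; every other state accepts. S0 means no part of `100` is currently matched.
With 4 states:
        0   1  
>* S0   S0  S1 
 * S1   S2  S1 
 * S2   S3  S1 
   S3   S3  S3 
(> = start, * = accepting)

start=S0; accept=S0,S1,S2; S0-0->S0; S0-1->S1; S1-0->S2; S1-1->S1; S2-0->S3; S2-1->S1; S3-0->S3; S3-1->S3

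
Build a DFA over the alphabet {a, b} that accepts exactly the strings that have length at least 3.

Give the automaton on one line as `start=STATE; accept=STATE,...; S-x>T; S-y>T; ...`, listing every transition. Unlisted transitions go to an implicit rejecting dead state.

start=S0; accept=S3,S4; S0-a>S1; S0-b>S1; S1-a>S2; S1-b>S2; S2-a>S3; S2-b>S3; S3-a>S4; S3-b>S4; S4-a>S4; S4-b>S4

We only need to distinguish lengths 0, 1, …, 3, and '>3'. Chain S0 → S1 → S2 → S3 → S4 on every symbol, with S4 looping. Accepting states: {S3, S4}.
5 states suffice.
        a   b  
>  S0   S1  S1 
   S1   S2  S2 
   S2   S3  S3 
 * S3   S4  S4 
 * S4   S4  S4 
(> = start, * = accepting)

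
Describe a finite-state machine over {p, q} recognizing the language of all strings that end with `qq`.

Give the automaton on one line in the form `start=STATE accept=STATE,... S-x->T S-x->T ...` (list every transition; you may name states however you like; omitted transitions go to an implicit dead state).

start=s0 accept=s2 s0-p->s0 s0-q->s1 s1-p->s0 s1-q->s2 s2-p->s0 s2-q->s2

Let each state record the length of the longest suffix of the input read so far that is also a prefix of `qq`. s1 means the last symbol is `q`; s2 means the last 2 symbols are `qq`. Accept only at s2, where the string currently ends in `qq`.
With 3 states:
        p   q  
>  s0   s0  s1 
   s1   s0  s2 
 * s2   s0  s2 
(> = start, * = accepting)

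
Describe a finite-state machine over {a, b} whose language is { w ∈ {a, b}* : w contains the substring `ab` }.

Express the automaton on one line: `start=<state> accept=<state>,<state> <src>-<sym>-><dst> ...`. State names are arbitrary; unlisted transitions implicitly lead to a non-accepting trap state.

start=q0 accept=q2 q0-a->q1 q0-b->q0 q1-a->q1 q1-b->q2 q2-a->q2 q2-b->q2

States q0..q1 record the length of the longest prefix of `ab` that matches the current input suffix. Reaching q2 means `ab` has been seen, and we stay there forever. Accept from q2.
A 3-state machine:
        a   b  
>  q0   q1  q0 
   q1   q1  q2 
 * q2   q2  q2 
(> = start, * = accepting)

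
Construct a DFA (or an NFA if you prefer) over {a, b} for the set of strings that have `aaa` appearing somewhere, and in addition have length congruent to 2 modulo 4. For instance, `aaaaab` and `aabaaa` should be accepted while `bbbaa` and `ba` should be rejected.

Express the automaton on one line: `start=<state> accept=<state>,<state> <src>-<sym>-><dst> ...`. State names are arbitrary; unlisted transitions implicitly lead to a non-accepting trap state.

Handle the two conditions separately and then intersect. The first has 4 states tracking whether and how much of `aaa` has been seen; the second has 4 states tracking the input length modulo 4. A product state is a pair (one from each), accepting exactly when both do.
With 16 states:
          a    b  
>  q0     q1   q2 
   q1     q3   q4 
   q2     q5   q4 
   q3     q6   q7 
   q4     q8   q7 
   q5     q9   q7 
   q6    q10  q10 
   q7    q11   q0 
   q8    q12   q0 
   q9    q10   q0 
   q10   q13  q13 
   q11   q14   q2 
   q12   q13   q2 
   q13   q15  q15 
   q14   q15   q4 
 * q15    q6   q6 
(> = start, * = accepting)

start=q0 accept=q15 q0-a->q1 q0-b->q2 q1-a->q3 q1-b->q4 q2-a->q5 q2-b->q4 q3-a->q6 q3-b->q7 q4-a->q8 q4-b->q7 q5-a->q9 q5-b->q7 q6-a->q10 q6-b->q10 q7-a->q11 q7-b->q0 q8-a->q12 q8-b->q0 q9-a->q10 q9-b->q0 q10-a->q13 q10-b->q13 q11-a->q14 q11-b->q2 q12-a->q13 q12-b->q2 q13-a->q15 q13-b->q15 q14-a->q15 q14-b->q4 q15-a->q6 q15-b->q6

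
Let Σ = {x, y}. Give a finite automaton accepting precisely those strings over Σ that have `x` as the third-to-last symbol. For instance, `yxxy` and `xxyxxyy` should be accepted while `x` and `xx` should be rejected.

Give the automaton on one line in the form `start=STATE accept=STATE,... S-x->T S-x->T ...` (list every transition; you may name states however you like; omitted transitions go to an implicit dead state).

Because acceptance depends on a position counted from the end, the machine has to buffer the most recent 3 symbols. Make each state the string of the last up-to-3 symbols read; on input `x` shift the window left and append `x`. Accept when the buffered window has length 3 and begins with `x`.
15 states suffice.
          x    y  
>  q0     q1   q2 
   q1     q3   q4 
   q2     q5   q6 
   q3     q7   q8 
   q4     q9  q10 
   q5    q11  q12 
   q6    q13  q14 
 * q7     q7   q8 
 * q8     q9  q10 
 * q9    q11  q12 
 * q10   q13  q14 
   q11    q7   q8 
   q12    q9  q10 
   q13   q11  q12 
   q14   q13  q14 
(> = start, * = accepting)

start=q0 accept=q7,q8,q9,q10 q0-x->q1 q0-y->q2 q1-x->q3 q1-y->q4 q2-x->q5 q2-y->q6 q3-x->q7 q3-y->q8 q4-x->q9 q4-y->q10 q5-x->q11 q5-y->q12 q6-x->q13 q6-y->q14 q7-x->q7 q7-y->q8 q8-x->q9 q8-y->q10 q9-x->q11 q9-y->q12 q10-x->q13 q10-y->q14 q11-x->q7 q11-y->q8 q12-x->q9 q12-y->q10 q13-x->q11 q13-y->q12 q14-x->q13 q14-y->q14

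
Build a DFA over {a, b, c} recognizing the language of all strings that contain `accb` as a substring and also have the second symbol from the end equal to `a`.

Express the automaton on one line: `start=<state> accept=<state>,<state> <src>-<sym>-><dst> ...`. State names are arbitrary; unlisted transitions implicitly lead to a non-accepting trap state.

Run two small machines in parallel and take their product. The first has 5 states tracking whether and how much of `accb` has been seen; the second has 13 states tracking the last 2 symbols read. A product state is a pair (one from each), accepting exactly when both do. After merging equivalent states the machine shrinks.
8 states suffice.
        a   b   c  
>  q0   q1  q0  q0 
   q1   q1  q0  q2 
   q2   q1  q0  q3 
   q3   q1  q4  q0 
   q4   q5  q4  q4 
   q5   q6  q7  q7 
 * q6   q6  q7  q7 
 * q7   q5  q4  q4 
(> = start, * = accepting)

start=q0 accept=q6,q7 q0-a->q1 q0-b->q0 q0-c->q0 q1-a->q1 q1-b->q0 q1-c->q2 q2-a->q1 q2-b->q0 q2-c->q3 q3-a->q1 q3-b->q4 q3-c->q0 q4-a->q5 q4-b->q4 q4-c->q4 q5-a->q6 q5-b->q7 q5-c->q7 q6-a->q6 q6-b->q7 q6-c->q7 q7-a->q5 q7-b->q4 q7-c->q4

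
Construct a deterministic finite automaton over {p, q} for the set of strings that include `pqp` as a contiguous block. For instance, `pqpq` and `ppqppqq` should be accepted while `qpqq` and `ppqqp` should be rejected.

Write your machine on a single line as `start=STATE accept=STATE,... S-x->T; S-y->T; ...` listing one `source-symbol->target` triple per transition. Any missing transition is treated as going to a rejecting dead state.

start=s0; accept=s3; s0-p->s1; s0-q->s0; s1-p->s1; s1-q->s2; s2-p->s3; s2-q->s0; s3-p->s3; s3-q->s3

States s0..s2 record the length of the longest prefix of `pqp` that matches the current input suffix. Reaching s3 means `pqp` has been seen, and we stay there forever. Accept from s3.
        p   q  
>  s0   s1  s0 
   s1   s1  s2 
   s2   s3  s0 
 * s3   s3  s3 
(> = start, * = accepting)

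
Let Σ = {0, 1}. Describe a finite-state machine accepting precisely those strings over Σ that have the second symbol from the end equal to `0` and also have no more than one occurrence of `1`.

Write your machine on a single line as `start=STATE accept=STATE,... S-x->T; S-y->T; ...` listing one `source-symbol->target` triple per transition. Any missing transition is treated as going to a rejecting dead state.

Run two small machines in parallel and take their product. The first has 7 states tracking the last 2 symbols read; the second has 3 states tracking the count of `1`s, saturating at 2. A product state is a pair (one from each), accepting exactly when both do.
With 11 states:
          0    1  
>  s0     s1   s2 
   s1     s3   s4 
   s2     s5   s6 
 * s3     s3   s4 
 * s4     s5   s6 
   s5     s7   s8 
   s6     s9   s6 
 * s7     s7   s8 
   s8     s9   s6 
   s9    s10   s8 
   s10   s10   s8 
(> = start, * = accepting)

start=s0; accept=s3,s4,s7; s0-0->s1; s0-1->s2; s1-0->s3; s1-1->s4; s2-0->s5; s2-1->s6; s3-0->s3; s3-1->s4; s4-0->s5; s4-1->s6; s5-0->s7; s5-1->s8; s6-0->s9; s6-1->s6; s7-0->s7; s7-1->s8; s8-0->s9; s8-1->s6; s9-0->s10; s9-1->s8; s10-0->s10; s10-1->s8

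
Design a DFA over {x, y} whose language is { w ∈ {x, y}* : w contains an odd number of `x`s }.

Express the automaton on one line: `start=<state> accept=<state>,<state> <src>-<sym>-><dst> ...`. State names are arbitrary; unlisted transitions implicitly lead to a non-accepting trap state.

start=S0 accept=S1 S0-x->S1 S0-y->S0 S1-x->S0 S1-y->S1

The only thing that matters is how many `x`s have appeared, reduced mod 2. Use one state per residue: S0 for 0, …, S1 for 1. Reading `x` moves to the next residue; anything else stays put. S1 is accepting.
With 2 states:
        x   y  
>  S0   S1  S0 
 * S1   S0  S1 
(> = start, * = accepting)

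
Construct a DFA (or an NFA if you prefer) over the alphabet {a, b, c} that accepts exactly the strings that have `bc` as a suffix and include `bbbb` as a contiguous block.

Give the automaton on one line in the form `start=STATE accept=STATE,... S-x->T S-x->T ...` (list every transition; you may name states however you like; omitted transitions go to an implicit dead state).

start=q0 accept=q6 q0-a->q0 q0-b->q1 q0-c->q0 q1-a->q0 q1-b->q2 q1-c->q0 q2-a->q0 q2-b->q3 q2-c->q0 q3-a->q0 q3-b->q4 q3-c->q0 q4-a->q5 q4-b->q4 q4-c->q6 q5-a->q5 q5-b->q4 q5-c->q5 q6-a->q5 q6-b->q4 q6-c->q5

Handle the two conditions separately and then intersect. The first has 3 states tracking how much of the suffix `bc` has currently been matched; the second has 5 states tracking whether and how much of `bbbb` has been seen. A product state is a pair (one from each), accepting exactly when both do. Equivalent product states are then merged.
7 states suffice.
        a   b   c  
>  q0   q0  q1  q0 
   q1   q0  q2  q0 
   q2   q0  q3  q0 
   q3   q0  q4  q0 
   q4   q5  q4  q6 
   q5   q5  q4  q5 
 * q6   q5  q4  q5 
(> = start, * = accepting)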